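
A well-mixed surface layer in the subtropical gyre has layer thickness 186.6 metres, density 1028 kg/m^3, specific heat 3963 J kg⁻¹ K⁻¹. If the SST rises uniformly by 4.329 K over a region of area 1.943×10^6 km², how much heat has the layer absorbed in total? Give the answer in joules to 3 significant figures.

6.39×10^21 J

Areal heat capacity C = ρ c_p D = 1028 × 3963 × 186.6 = 7.60×10^8 J/(m^2 K).
Heat per unit area: q = C ΔT = 7.60×10^8 × 4.329 = 3.29×10^9 J/m².
Total heat: Q = q × A = 3.29×10^9 × (1.943×10^6 × 10⁶ m²) = 6.39×10^21 J.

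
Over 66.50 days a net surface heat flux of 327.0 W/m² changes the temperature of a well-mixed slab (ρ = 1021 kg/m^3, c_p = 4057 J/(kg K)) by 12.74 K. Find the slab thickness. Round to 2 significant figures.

36 m

Heat input Q = F Δt = 327.0 × 5.75×10^6 s = 1.88×10^9 J/m².
Required areal heat capacity C = Q / ΔT = 1.47×10^8 J/(m²·K).
Depth D = C / (ρ c_p) = 1.47×10^8 / (1021 × 4057) = 35.6 m.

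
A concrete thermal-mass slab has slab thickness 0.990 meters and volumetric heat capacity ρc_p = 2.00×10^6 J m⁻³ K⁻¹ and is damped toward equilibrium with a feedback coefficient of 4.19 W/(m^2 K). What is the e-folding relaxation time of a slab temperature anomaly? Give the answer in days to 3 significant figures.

5.47 days

Areal heat capacity C = ρc_p × D = 2.00×10^6 × 0.990 = 1.98×10^6 J m⁻² K⁻¹.
Relaxation time τ = C / λ = 1.98×10^6 / 4.19 = 4.73×10^5 s.
In days: 4.73×10^5 s / (86400 s/day) = 5.47 days.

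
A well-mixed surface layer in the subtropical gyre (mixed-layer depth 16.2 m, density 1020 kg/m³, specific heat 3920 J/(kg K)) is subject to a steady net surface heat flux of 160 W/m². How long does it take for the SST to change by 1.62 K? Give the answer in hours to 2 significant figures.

180 hours

Areal heat capacity C = ρ c_p D = 1020 × 3920 × 16.2 = 6.48×10^7 J/(m²·K).
Time required: Δt = C ΔT / F = 6.48×10^7 × 1.62 / 160 = 6.56×10^5 s.
In hours: 6.56×10^5 s / (3600 s/hour) = 182 hours.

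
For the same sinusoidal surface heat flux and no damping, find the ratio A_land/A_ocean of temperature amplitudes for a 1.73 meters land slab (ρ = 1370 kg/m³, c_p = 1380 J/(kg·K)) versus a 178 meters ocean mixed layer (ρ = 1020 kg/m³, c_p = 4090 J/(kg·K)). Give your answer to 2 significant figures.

C_ocean = 1020 × 4090 × 178 = 7.43×10^8 J/(m²·K).
C_land = 1370 × 1380 × 1.73 = 3.27×10^6 J/(m²·K).
Undamped amplitude ∝ 1/C, so A_land/A_ocean = C_ocean/C_land = 227.

230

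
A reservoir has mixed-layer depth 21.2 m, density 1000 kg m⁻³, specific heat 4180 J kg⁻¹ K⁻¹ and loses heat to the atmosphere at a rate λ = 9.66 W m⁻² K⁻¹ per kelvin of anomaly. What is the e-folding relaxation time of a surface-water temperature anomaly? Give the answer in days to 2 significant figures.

Areal heat capacity C = ρ c_p D = 1000 × 4180 × 21.2 = 8.86×10^7 J/(m²·K).
Relaxation time τ = C / λ = 8.86×10^7 / 9.66 = 9.17×10^6 s.
In days: 9.17×10^6 s / (86400 s/day) = 106 days.

110 days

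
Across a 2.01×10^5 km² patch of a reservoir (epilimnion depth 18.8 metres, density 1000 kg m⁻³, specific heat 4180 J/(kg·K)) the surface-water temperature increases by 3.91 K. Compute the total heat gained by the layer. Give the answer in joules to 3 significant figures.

Areal heat capacity C = ρ c_p D = 1000 × 4180 × 18.8 = 7.86×10^7 J/(m^2 K).
Heat per unit area: q = C ΔT = 7.86×10^7 × 3.91 = 3.07×10^8 J/m².
Total heat: Q = q × A = 3.07×10^8 × (2.01×10^5 × 10⁶ m²) = 6.18×10^19 J.

6.18×10^19 J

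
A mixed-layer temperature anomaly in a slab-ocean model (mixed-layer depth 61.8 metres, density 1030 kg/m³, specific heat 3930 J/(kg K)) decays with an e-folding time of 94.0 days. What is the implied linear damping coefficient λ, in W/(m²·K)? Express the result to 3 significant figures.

30.8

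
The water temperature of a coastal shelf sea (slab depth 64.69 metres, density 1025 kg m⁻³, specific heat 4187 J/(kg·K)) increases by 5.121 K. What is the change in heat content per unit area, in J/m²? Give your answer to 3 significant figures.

1.42×10^9

Areal heat capacity C = ρ c_p D = 1025 × 4187 × 64.69 = 2.78×10^8 J/(m²·K).
ΔQ = C ΔT = 2.78×10^8 × 5.121 = 1.42×10^9 J/m².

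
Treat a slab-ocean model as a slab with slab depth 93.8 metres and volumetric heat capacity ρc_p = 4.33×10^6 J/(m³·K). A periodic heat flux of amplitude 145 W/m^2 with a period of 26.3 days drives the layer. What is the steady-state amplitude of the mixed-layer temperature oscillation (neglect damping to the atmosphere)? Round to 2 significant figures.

0.13 K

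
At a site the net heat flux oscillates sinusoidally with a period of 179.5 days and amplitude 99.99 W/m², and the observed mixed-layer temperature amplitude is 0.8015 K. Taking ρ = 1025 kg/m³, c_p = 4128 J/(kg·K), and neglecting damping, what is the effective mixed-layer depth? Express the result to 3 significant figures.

72.8 m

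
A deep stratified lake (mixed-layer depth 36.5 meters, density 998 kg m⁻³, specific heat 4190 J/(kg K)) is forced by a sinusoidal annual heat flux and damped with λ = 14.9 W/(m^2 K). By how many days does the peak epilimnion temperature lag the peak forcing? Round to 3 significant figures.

64.8 days

Areal heat capacity C = ρ c_p D = 998 × 4190 × 36.5 = 1.53×10^8 J m⁻² K⁻¹.
ω = 2π / 3.15×10^7 s = 1.99×10^-7 s⁻¹.
Phase lag φ = arctan(Cω/λ) = arctan(30.4/14.9) = 1.12 rad.
Time lag = φ / ω = 1.12 / 1.99×10^-7 = 5.60×10^6 s = 64.8 days.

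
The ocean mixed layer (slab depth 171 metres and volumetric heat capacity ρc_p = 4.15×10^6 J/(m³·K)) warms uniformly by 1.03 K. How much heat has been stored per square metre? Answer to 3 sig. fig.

Areal heat capacity C = ρc_p × D = 4.15×10^6 × 171 = 7.10×10^8 J m⁻² K⁻¹.
ΔQ = C ΔT = 7.10×10^8 × 1.03 = 7.31×10^8 J/m².

7.31×10^8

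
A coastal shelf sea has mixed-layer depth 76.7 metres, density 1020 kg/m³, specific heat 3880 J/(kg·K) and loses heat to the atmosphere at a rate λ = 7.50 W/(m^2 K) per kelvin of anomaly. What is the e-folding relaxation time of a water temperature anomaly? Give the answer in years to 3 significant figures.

1.28 years

Areal heat capacity C = ρ c_p D = 1020 × 3880 × 76.7 = 3.04×10^8 J m⁻² K⁻¹.
Relaxation time τ = C / λ = 3.04×10^8 / 7.50 = 4.05×10^7 s.
In years: 4.05×10^7 s / (3.156×10^7 s/year) = 1.28 years.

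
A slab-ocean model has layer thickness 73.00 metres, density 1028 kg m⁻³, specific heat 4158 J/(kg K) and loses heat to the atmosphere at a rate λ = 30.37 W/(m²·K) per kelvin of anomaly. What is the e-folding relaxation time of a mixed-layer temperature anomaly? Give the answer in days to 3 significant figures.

Areal heat capacity C = ρ c_p D = 1028 × 4158 × 73.00 = 3.12×10^8 J/(m²·K).
Relaxation time τ = C / λ = 3.12×10^8 / 30.37 = 1.03×10^7 s.
In days: 1.03×10^7 s / (86400 s/day) = 119 days.

119 days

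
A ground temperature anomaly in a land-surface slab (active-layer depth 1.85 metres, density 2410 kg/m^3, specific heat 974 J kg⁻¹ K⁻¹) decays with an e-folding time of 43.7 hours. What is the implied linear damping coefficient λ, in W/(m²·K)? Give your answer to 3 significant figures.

27.6

Areal heat capacity C = ρ c_p D = 2410 × 974 × 1.85 = 4.34×10^6 J/(m²·K).
τ = 43.7 hours = 1.57×10^5 s.
λ = C / τ = 4.34×10^6 / 1.57×10^5 = 27.6 W/(m²·K).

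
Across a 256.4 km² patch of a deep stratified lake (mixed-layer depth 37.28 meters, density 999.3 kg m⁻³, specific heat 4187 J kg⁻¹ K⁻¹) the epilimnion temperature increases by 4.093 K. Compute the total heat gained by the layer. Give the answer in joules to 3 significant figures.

1.64×10^17 J

Areal heat capacity C = ρ c_p D = 999.3 × 4187 × 37.28 = 1.56×10^8 J/(m²·K).
Heat per unit area: q = C ΔT = 1.56×10^8 × 4.093 = 6.38×10^8 J/m².
Total heat: Q = q × A = 6.38×10^8 × (256.4 × 10⁶ m²) = 1.64×10^17 J.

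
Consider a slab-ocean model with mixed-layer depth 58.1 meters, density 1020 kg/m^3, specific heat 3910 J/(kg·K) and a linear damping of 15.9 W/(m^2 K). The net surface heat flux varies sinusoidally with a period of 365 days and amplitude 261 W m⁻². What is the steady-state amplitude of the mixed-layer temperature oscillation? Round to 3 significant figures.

5.35 K

Areal heat capacity C = ρ c_p D = 1020 × 3910 × 58.1 = 2.32×10^8 J/(m^2 K).
Angular frequency ω = 2π / T = 2π / 3.15×10^7 s = 1.99×10^-7 s⁻¹.
√((Cω)² + λ²) = √((46.2)² + 15.9²) = 48.8 W/(m²·K).
Amplitude A = F₀ / √((Cω)²+λ²) = 261 / 48.8 = 5.35 K.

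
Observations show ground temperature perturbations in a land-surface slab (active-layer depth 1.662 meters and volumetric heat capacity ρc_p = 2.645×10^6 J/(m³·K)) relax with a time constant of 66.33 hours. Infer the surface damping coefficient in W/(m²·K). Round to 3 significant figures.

Areal heat capacity C = ρc_p × D = 2.645×10^6 × 1.662 = 4.40×10^6 J/(m^2 K).
τ = 66.33 hours = 2.39×10^5 s.
λ = C / τ = 4.40×10^6 / 2.39×10^5 = 18.4 W/(m²·K).

18.4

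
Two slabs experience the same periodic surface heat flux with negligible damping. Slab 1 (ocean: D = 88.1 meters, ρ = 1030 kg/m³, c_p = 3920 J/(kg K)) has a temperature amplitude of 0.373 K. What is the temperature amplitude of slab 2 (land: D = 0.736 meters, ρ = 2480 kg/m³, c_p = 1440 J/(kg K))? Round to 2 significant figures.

50 K

C_ocean = 3.56×10^8 J/(m²·K); C_land = 2.63×10^6 J/(m²·K).
A ∝ 1/C ⇒ A_land = A_ocean × C_ocean/C_land = 0.373 × 135 = 50.5 K.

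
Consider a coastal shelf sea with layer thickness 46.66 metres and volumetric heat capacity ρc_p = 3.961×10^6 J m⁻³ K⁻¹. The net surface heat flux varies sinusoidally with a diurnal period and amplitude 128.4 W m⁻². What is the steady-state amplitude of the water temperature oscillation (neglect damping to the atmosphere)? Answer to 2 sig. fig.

0.0096 K

Areal heat capacity C = ρc_p × D = 3.961×10^6 × 46.66 = 1.85×10^8 J/(m^2 K).
Angular frequency ω = 2π / T = 2π / 86400 s = 7.27×10^-5 s⁻¹.
Cω = 1.85×10^8 × 7.27×10^-5 = 13400 W/(m²·K).
Amplitude A = F₀ / (Cω) = 128.4 / 13400 = 0.00955 K.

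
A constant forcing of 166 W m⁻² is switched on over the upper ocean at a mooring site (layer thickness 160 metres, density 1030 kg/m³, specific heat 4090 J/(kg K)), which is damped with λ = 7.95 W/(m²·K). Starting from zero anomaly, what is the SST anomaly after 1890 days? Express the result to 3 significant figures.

17.8 K

Areal heat capacity C = ρ c_p D = 1030 × 4090 × 160 = 6.74×10^8 J/(m^2 K).
τ = C / λ = 6.74×10^8 / 7.95 = 8.48×10^7 s.
Equilibrium anomaly ΔT_eq = F / λ = 166 / 7.95 = 20.9 K.
t = 1890 days = 1.63×10^8 s, so t/τ = 1.93.
ΔT(t) = ΔT_eq (1 − e^(−t/τ)) = 20.9 × (1 − e^−1.93) = 17.8 K.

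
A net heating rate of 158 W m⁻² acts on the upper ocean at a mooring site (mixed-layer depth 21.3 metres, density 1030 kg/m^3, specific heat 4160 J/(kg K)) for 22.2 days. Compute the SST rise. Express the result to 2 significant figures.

3.3 K

Areal heat capacity C = ρ c_p D = 1030 × 4160 × 21.3 = 9.13×10^7 J/(m^2 K).
Net heat input Q = F Δt = 158 × (22.2 days × 86400 s/day) = 3.03×10^8 J/m².
ΔT = Q / C = 3.03×10^8 / 9.13×10^7 = 3.32 K.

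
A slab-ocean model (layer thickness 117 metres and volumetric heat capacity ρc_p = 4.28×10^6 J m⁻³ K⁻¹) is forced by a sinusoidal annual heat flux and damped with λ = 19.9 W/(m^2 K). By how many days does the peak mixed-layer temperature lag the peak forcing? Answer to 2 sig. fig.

80 days

Areal heat capacity C = ρc_p × D = 4.28×10^6 × 117 = 5.01×10^8 J/(m²·K).
ω = 2π / 3.15×10^7 s = 1.99×10^-7 s⁻¹.
Phase lag φ = arctan(Cω/λ) = arctan(99.8/19.9) = 1.37 rad.
Time lag = φ / ω = 1.37 / 1.99×10^-7 = 6.90×10^6 s = 79.8 days.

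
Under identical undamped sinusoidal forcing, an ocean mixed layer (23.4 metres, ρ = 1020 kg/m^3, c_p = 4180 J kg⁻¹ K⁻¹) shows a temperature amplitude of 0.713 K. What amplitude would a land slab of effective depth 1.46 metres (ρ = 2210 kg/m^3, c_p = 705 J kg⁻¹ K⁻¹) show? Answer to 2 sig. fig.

31 K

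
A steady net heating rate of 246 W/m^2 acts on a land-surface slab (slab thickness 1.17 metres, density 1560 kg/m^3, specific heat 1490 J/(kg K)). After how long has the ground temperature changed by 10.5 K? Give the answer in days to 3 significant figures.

Areal heat capacity C = ρ c_p D = 1560 × 1490 × 1.17 = 2.72×10^6 J/(m^2 K).
Time required: Δt = C ΔT / F = 2.72×10^6 × 10.5 / 246 = 1.16×10^5 s.
In days: 1.16×10^5 s / (86400 s/day) = 1.34 days.

1.34 days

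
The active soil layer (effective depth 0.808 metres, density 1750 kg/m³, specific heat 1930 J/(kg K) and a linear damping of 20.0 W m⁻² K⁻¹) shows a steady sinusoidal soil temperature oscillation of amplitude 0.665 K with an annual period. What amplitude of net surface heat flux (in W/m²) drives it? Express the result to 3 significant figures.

13.3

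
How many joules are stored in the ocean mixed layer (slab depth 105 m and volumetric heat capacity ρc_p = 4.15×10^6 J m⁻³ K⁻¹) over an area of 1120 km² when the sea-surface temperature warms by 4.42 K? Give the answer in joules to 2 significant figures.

2.2×10^18 J

Areal heat capacity C = ρc_p × D = 4.15×10^6 × 105 = 4.36×10^8 J/(m²·K).
Heat per unit area: q = C ΔT = 4.36×10^8 × 4.42 = 1.93×10^9 J/m².
Total heat: Q = q × A = 1.93×10^9 × (1120 × 10⁶ m²) = 2.16×10^18 J.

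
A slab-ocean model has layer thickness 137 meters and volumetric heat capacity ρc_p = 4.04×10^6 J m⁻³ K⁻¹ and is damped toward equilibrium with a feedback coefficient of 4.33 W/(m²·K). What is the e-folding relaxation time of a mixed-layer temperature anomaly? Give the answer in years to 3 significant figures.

4.05 years

Areal heat capacity C = ρc_p × D = 4.04×10^6 × 137 = 5.53×10^8 J/(m²·K).
Relaxation time τ = C / λ = 5.53×10^8 / 4.33 = 1.28×10^8 s.
In years: 1.28×10^8 s / (3.156×10^7 s/year) = 4.05 years.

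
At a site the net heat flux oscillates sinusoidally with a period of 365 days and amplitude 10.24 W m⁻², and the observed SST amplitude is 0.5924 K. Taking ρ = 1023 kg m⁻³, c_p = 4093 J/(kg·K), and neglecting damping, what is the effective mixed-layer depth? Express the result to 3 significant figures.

20.7 m

ω = 2π / 3.15×10^7 s = 1.99×10^-7 s⁻¹.
Required C = F₀ / (A ω) = 10.24 / (0.5924 × 1.99×10^-7) = 8.68×10^7 J/(m²·K).
D = C / (ρ c_p) = 8.68×10^7 / (1023 × 4093) = 20.7 m.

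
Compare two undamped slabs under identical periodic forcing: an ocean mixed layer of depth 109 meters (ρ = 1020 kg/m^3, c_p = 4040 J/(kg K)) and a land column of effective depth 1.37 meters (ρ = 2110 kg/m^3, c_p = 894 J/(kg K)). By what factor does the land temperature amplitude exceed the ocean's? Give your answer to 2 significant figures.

170

C_ocean = 1020 × 4040 × 109 = 4.49×10^8 J/(m²·K).
C_land = 2110 × 894 × 1.37 = 2.58×10^6 J/(m²·K).
Undamped amplitude ∝ 1/C, so A_land/A_ocean = C_ocean/C_land = 174.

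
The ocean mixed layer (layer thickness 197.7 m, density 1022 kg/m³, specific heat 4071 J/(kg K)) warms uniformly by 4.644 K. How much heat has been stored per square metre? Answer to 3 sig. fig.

Areal heat capacity C = ρ c_p D = 1022 × 4071 × 197.7 = 8.23×10^8 J/(m²·K).
ΔQ = C ΔT = 8.23×10^8 × 4.644 = 3.82×10^9 J/m².

3.82×10^9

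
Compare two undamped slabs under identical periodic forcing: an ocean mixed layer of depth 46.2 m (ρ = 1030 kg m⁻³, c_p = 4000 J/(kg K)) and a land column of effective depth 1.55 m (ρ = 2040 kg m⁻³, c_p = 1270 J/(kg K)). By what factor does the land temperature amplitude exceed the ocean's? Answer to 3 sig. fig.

C_ocean = 1030 × 4000 × 46.2 = 1.90×10^8 J/(m²·K).
C_land = 2040 × 1270 × 1.55 = 4.02×10^6 J/(m²·K).
Undamped amplitude ∝ 1/C, so A_land/A_ocean = C_ocean/C_land = 47.4.

47.4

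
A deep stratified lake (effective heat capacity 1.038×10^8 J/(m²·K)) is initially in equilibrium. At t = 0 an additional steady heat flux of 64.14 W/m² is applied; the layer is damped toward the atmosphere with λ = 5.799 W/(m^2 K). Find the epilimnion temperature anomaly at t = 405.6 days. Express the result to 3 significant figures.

Areal heat capacity C = 1.038×10^8 J/(m²·K) (given).
τ = C / λ = 1.04×10^8 / 5.799 = 1.79×10^7 s.
Equilibrium anomaly ΔT_eq = F / λ = 64.14 / 5.799 = 11.1 K.
t = 405.6 days = 3.50×10^7 s, so t/τ = 1.96.
ΔT(t) = ΔT_eq (1 − e^(−t/τ)) = 11.1 × (1 − e^−1.96) = 9.50 K.

9.50 K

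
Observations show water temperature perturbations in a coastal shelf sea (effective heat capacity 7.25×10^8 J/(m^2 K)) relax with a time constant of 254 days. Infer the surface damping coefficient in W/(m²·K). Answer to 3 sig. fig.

Areal heat capacity C = 7.25×10^8 J/(m^2 K) (given).
τ = 254 days = 2.19×10^7 s.
λ = C / τ = 7.25×10^8 / 2.19×10^7 = 33.0 W/(m²·K).

33.0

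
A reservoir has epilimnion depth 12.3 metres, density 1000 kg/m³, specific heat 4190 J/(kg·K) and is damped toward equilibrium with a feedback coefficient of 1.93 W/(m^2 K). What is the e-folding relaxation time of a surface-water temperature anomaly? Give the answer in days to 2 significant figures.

310 days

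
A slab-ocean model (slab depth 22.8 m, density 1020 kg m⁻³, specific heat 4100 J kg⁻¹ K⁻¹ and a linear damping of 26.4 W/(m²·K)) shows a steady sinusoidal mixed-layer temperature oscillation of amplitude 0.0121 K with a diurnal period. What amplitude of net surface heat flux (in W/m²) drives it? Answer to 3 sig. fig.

83.9

Areal heat capacity C = ρ c_p D = 1020 × 4100 × 22.8 = 9.53×10^7 J/(m²·K).
ω = 2π / 86400 s = 7.27×10^-5 s⁻¹.
√((Cω)² + λ²) = √((6930)² + 26.4²) = 6930 W/(m²·K).
F₀ = A × √((Cω)²+λ²) = 0.0121 × 6930 = 83.9 W/m².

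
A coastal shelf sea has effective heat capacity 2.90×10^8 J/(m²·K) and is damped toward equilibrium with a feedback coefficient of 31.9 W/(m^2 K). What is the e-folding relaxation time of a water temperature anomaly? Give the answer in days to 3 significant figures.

105 days

Areal heat capacity C = 2.90×10^8 J/(m²·K) (given).
Relaxation time τ = C / λ = 2.90×10^8 / 31.9 = 9.09×10^6 s.
In days: 9.09×10^6 s / (86400 s/day) = 105 days.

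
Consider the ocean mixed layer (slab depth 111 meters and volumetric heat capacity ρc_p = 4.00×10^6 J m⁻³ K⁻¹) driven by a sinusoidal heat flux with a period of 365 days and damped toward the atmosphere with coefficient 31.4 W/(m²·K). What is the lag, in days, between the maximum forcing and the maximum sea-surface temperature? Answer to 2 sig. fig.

71 days

Areal heat capacity C = ρc_p × D = 4.00×10^6 × 111 = 4.44×10^8 J m⁻² K⁻¹.
ω = 2π / 3.15×10^7 s = 1.99×10^-7 s⁻¹.
Phase lag φ = arctan(Cω/λ) = arctan(88.5/31.4) = 1.23 rad.
Time lag = φ / ω = 1.23 / 1.99×10^-7 = 6.17×10^6 s = 71.4 days.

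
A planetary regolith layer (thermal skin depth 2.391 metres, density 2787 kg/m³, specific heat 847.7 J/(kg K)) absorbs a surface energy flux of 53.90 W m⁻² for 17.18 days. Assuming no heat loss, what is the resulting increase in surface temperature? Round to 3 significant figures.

14.2 K

Areal heat capacity C = ρ c_p D = 2787 × 847.7 × 2.391 = 5.65×10^6 J m⁻² K⁻¹.
Net heat input Q = F Δt = 53.90 × (17.18 days × 86400 s/day) = 8.00×10^7 J/m².
ΔT = Q / C = 8.00×10^7 / 5.65×10^6 = 14.2 K.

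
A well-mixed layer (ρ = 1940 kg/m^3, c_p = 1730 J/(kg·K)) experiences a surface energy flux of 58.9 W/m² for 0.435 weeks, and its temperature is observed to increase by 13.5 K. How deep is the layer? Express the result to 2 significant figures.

Heat input Q = F Δt = 58.9 × 2.63×10^5 s = 1.55×10^7 J/m².
Required areal heat capacity C = Q / ΔT = 1.15×10^6 J/(m²·K).
Depth D = C / (ρ c_p) = 1.15×10^6 / (1940 × 1730) = 0.342 m.

0.34 m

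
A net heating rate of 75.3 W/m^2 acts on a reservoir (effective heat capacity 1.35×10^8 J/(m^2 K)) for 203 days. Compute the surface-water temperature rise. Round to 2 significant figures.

Areal heat capacity C = 1.35×10^8 J/(m^2 K) (given).
Net heat input Q = F Δt = 75.3 × (203 days × 86400 s/day) = 1.32×10^9 J/m².
ΔT = Q / C = 1.32×10^9 / 1.35×10^8 = 9.78 K.

9.8 K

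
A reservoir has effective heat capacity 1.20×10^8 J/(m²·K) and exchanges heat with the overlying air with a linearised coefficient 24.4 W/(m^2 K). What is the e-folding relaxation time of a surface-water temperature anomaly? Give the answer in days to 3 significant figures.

Areal heat capacity C = 1.20×10^8 J/(m²·K) (given).
Relaxation time τ = C / λ = 1.20×10^8 / 24.4 = 4.92×10^6 s.
In days: 4.92×10^6 s / (86400 s/day) = 56.9 days.

56.9 days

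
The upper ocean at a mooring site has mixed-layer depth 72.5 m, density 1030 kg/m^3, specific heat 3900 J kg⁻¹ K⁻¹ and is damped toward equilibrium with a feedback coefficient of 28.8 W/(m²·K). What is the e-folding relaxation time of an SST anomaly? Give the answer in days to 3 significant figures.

Areal heat capacity C = ρ c_p D = 1030 × 3900 × 72.5 = 2.91×10^8 J/(m^2 K).
Relaxation time τ = C / λ = 2.91×10^8 / 28.8 = 1.01×10^7 s.
In days: 1.01×10^7 s / (86400 s/day) = 117 days.

117 days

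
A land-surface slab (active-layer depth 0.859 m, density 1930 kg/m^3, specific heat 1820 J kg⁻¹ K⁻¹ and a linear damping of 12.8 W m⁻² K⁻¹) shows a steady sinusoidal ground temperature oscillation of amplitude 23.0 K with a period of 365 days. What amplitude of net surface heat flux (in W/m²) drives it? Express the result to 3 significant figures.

Areal heat capacity C = ρ c_p D = 1930 × 1820 × 0.859 = 3.02×10^6 J/(m²·K).
ω = 2π / 3.15×10^7 s = 1.99×10^-7 s⁻¹.
√((Cω)² + λ²) = √((0.601)² + 12.8²) = 12.8 W/(m²·K).
F₀ = A × √((Cω)²+λ²) = 23.0 × 12.8 = 295 W/m².

295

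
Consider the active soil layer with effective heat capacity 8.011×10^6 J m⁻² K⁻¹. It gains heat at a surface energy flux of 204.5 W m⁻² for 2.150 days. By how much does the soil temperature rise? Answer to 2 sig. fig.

Areal heat capacity C = 8.011×10^6 J m⁻² K⁻¹ (given).
Net heat input Q = F Δt = 204.5 × (2.150 days × 86400 s/day) = 3.80×10^7 J/m².
ΔT = Q / C = 3.80×10^7 / 8.01×10^6 = 4.74 K.

4.7 K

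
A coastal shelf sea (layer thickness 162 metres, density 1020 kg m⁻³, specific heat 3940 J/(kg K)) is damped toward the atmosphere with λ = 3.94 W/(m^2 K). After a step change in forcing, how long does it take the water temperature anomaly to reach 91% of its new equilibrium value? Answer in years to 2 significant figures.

13 years

Areal heat capacity C = ρ c_p D = 1020 × 3940 × 162 = 6.51×10^8 J m⁻² K⁻¹.
τ = C / λ = 6.51×10^8 / 3.94 = 1.65×10^8 s.
Fraction reached: 1 − e^(−t/τ) = 0.91 ⇒ t = −τ ln(1 − 0.91) = τ × 2.41.
t = 3.98×10^8 s = 12.6 years.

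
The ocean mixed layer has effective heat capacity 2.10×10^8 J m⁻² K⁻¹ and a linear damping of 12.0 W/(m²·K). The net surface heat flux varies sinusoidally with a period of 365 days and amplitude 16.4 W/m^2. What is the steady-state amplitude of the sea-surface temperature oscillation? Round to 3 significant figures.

Areal heat capacity C = 2.10×10^8 J m⁻² K⁻¹ (given).
Angular frequency ω = 2π / T = 2π / 3.15×10^7 s = 1.99×10^-7 s⁻¹.
√((Cω)² + λ²) = √((41.8)² + 12.0²) = 43.5 W/(m²·K).
Amplitude A = F₀ / √((Cω)²+λ²) = 16.4 / 43.5 = 0.377 K.

0.377 K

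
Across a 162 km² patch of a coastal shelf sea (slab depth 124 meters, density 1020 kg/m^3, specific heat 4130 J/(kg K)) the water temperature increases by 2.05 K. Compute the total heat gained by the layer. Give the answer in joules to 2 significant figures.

Areal heat capacity C = ρ c_p D = 1020 × 4130 × 124 = 5.22×10^8 J m⁻² K⁻¹.
Heat per unit area: q = C ΔT = 5.22×10^8 × 2.05 = 1.07×10^9 J/m².
Total heat: Q = q × A = 1.07×10^9 × (162 × 10⁶ m²) = 1.73×10^17 J.

1.7×10^17 J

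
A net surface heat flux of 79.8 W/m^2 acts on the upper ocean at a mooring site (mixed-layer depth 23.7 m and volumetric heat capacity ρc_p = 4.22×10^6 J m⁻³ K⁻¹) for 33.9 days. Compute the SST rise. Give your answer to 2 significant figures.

2.3 K

Areal heat capacity C = ρc_p × D = 4.22×10^6 × 23.7 = 1.00×10^8 J/(m²·K).
Net heat input Q = F Δt = 79.8 × (33.9 days × 86400 s/day) = 2.34×10^8 J/m².
ΔT = Q / C = 2.34×10^8 / 1.00×10^8 = 2.34 K.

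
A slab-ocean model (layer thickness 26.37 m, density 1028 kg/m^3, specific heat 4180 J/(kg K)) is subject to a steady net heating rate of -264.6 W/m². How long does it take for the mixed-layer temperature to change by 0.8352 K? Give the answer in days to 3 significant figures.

4.14 days

Areal heat capacity C = ρ c_p D = 1028 × 4180 × 26.37 = 1.13×10^8 J m⁻² K⁻¹.
Time required: Δt = C ΔT / F = 1.13×10^8 × -0.8352 / -264.6 = 3.58×10^5 s.
In days: 3.58×10^5 s / (86400 s/day) = 4.14 days.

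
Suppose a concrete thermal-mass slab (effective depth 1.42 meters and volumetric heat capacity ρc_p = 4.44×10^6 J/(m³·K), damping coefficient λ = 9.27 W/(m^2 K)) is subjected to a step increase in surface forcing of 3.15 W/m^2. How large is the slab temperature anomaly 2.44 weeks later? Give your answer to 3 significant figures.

Areal heat capacity C = ρc_p × D = 4.44×10^6 × 1.42 = 6.30×10^6 J/(m^2 K).
τ = C / λ = 6.30×10^6 / 9.27 = 6.80×10^5 s.
Equilibrium anomaly ΔT_eq = F / λ = 3.15 / 9.27 = 0.340 K.
t = 2.44 weeks = 1.48×10^6 s, so t/τ = 2.17.
ΔT(t) = ΔT_eq (1 − e^(−t/τ)) = 0.340 × (1 − e^−2.17) = 0.301 K.

0.301 K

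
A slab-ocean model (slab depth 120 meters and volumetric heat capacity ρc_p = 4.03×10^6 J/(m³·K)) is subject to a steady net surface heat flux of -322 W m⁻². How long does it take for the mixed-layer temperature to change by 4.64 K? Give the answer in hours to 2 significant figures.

Areal heat capacity C = ρc_p × D = 4.03×10^6 × 120 = 4.84×10^8 J/(m²·K).
Time required: Δt = C ΔT / F = 4.84×10^8 × -4.64 / -322 = 6.97×10^6 s.
In hours: 6.97×10^6 s / (3600 s/hour) = 1940 hours.

1900 hours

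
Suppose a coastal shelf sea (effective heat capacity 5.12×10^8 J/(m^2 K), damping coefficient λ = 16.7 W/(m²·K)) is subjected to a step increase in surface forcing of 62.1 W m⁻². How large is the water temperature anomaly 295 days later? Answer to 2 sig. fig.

2.1 K

Areal heat capacity C = 5.12×10^8 J/(m^2 K) (given).
τ = C / λ = 5.12×10^8 / 16.7 = 3.07×10^7 s.
Equilibrium anomaly ΔT_eq = F / λ = 62.1 / 16.7 = 3.72 K.
t = 295 days = 2.55×10^7 s, so t/τ = 0.831.
ΔT(t) = ΔT_eq (1 − e^(−t/τ)) = 3.72 × (1 − e^−0.831) = 2.10 K.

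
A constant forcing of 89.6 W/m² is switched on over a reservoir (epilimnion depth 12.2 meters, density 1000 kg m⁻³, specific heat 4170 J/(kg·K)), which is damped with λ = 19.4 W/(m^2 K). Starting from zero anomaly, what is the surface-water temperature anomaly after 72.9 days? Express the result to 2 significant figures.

4.2 K

Areal heat capacity C = ρ c_p D = 1000 × 4170 × 12.2 = 5.09×10^7 J/(m²·K).
τ = C / λ = 5.09×10^7 / 19.4 = 2.62×10^6 s.
Equilibrium anomaly ΔT_eq = F / λ = 89.6 / 19.4 = 4.62 K.
t = 72.9 days = 6.30×10^6 s, so t/τ = 2.40.
ΔT(t) = ΔT_eq (1 − e^(−t/τ)) = 4.62 × (1 − e^−2.40) = 4.20 K.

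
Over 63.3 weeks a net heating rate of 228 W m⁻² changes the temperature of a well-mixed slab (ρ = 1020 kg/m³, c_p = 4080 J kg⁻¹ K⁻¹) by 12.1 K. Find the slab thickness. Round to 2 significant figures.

170 m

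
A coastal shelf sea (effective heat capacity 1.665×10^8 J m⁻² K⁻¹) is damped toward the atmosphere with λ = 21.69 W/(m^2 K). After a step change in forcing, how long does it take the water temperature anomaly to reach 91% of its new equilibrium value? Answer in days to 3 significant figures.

214 days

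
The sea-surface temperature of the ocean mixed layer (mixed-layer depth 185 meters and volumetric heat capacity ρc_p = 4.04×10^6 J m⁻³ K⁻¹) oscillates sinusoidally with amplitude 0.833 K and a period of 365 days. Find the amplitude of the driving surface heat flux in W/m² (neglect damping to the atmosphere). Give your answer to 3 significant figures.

124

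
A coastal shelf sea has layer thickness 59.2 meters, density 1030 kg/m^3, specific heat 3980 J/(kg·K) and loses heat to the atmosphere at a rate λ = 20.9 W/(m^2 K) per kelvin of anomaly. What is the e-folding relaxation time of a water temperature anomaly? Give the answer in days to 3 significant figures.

Areal heat capacity C = ρ c_p D = 1030 × 3980 × 59.2 = 2.43×10^8 J/(m²·K).
Relaxation time τ = C / λ = 2.43×10^8 / 20.9 = 1.16×10^7 s.
In days: 1.16×10^7 s / (86400 s/day) = 134 days.

134 days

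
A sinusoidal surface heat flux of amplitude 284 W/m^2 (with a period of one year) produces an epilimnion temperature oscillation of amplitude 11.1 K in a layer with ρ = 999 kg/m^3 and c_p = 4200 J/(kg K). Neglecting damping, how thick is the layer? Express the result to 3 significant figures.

ω = 2π / 3.15×10^7 s = 1.99×10^-7 s⁻¹.
Required C = F₀ / (A ω) = 284 / (11.1 × 1.99×10^-7) = 1.28×10^8 J/(m²·K).
D = C / (ρ c_p) = 1.28×10^8 / (999 × 4200) = 30.6 m.

30.6 m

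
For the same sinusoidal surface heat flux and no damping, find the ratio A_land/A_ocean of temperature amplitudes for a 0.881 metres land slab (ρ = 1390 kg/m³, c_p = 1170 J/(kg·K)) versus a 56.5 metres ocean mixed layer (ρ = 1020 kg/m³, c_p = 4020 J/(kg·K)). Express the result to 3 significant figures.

162

C_ocean = 1020 × 4020 × 56.5 = 2.32×10^8 J/(m²·K).
C_land = 1390 × 1170 × 0.881 = 1.43×10^6 J/(m²·K).
Undamped amplitude ∝ 1/C, so A_land/A_ocean = C_ocean/C_land = 162.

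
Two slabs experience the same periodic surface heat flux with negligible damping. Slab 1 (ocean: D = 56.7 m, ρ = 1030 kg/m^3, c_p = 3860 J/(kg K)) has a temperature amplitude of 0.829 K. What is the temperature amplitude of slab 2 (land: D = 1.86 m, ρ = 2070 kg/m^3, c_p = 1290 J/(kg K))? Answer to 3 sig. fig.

C_ocean = 2.25×10^8 J/(m²·K); C_land = 4.97×10^6 J/(m²·K).
A ∝ 1/C ⇒ A_land = A_ocean × C_ocean/C_land = 0.829 × 45.4 = 37.6 K.

37.6 K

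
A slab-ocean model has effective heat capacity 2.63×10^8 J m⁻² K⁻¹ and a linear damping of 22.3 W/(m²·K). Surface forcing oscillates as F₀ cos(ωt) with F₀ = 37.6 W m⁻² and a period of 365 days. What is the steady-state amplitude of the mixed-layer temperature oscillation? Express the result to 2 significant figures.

0.66 K

Areal heat capacity C = 2.63×10^8 J m⁻² K⁻¹ (given).
Angular frequency ω = 2π / T = 2π / 3.15×10^7 s = 1.99×10^-7 s⁻¹.
√((Cω)² + λ²) = √((52.4)² + 22.3²) = 56.9 W/(m²·K).
Amplitude A = F₀ / √((Cω)²+λ²) = 37.6 / 56.9 = 0.660 K.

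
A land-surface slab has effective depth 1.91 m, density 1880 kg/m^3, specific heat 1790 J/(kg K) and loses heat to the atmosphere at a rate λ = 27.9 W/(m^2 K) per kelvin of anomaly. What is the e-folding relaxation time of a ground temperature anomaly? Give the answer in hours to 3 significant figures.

Areal heat capacity C = ρ c_p D = 1880 × 1790 × 1.91 = 6.43×10^6 J/(m²·K).
Relaxation time τ = C / λ = 6.43×10^6 / 27.9 = 2.30×10^5 s.
In hours: 2.30×10^5 s / (3600 s/hour) = 64.0 hours.

64.0 hours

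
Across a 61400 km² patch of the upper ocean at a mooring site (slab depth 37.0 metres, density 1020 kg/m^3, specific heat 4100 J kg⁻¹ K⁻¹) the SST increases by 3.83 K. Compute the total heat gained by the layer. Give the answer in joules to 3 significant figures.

3.64×10^19 J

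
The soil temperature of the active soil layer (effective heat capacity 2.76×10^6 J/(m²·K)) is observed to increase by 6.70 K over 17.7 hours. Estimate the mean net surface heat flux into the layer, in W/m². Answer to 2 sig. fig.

Areal heat capacity C = 2.76×10^6 J/(m²·K) (given).
Required heat per unit area: Q = C ΔT = 2.76×10^6 × 6.70 = 1.85×10^7 J/m².
Flux F = Q / Δt = 1.85×10^7 / 63700 s = 290 W/m².

290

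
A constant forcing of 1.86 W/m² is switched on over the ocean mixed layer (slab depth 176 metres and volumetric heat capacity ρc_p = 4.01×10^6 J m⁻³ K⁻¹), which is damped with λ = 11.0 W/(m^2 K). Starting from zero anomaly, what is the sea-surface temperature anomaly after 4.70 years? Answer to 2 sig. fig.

0.15 K

Areal heat capacity C = ρc_p × D = 4.01×10^6 × 176 = 7.06×10^8 J/(m^2 K).
τ = C / λ = 7.06×10^8 / 11.0 = 6.42×10^7 s.
Equilibrium anomaly ΔT_eq = F / λ = 1.86 / 11.0 = 0.169 K.
t = 4.70 years = 1.48×10^8 s, so t/τ = 2.31.
ΔT(t) = ΔT_eq (1 − e^(−t/τ)) = 0.169 × (1 − e^−2.31) = 0.152 K.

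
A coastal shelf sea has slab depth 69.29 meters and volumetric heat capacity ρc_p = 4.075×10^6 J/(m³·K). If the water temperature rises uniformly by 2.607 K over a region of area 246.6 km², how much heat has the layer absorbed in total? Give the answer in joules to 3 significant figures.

Areal heat capacity C = ρc_p × D = 4.075×10^6 × 69.29 = 2.82×10^8 J/(m^2 K).
Heat per unit area: q = C ΔT = 2.82×10^8 × 2.607 = 7.36×10^8 J/m².
Total heat: Q = q × A = 7.36×10^8 × (246.6 × 10⁶ m²) = 1.82×10^17 J.

1.82×10^17 J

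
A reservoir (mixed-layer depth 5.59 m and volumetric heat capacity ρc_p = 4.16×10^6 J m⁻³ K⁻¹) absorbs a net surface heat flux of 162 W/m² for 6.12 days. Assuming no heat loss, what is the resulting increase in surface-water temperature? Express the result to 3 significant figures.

3.68 K

Areal heat capacity C = ρc_p × D = 4.16×10^6 × 5.59 = 2.33×10^7 J/(m²·K).
Net heat input Q = F Δt = 162 × (6.12 days × 86400 s/day) = 8.57×10^7 J/m².
ΔT = Q / C = 8.57×10^7 / 2.33×10^7 = 3.68 K.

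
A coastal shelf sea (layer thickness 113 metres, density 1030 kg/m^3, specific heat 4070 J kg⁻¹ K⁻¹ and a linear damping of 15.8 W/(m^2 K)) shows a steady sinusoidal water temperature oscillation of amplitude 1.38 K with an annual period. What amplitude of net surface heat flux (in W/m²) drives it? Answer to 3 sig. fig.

Areal heat capacity C = ρ c_p D = 1030 × 4070 × 113 = 4.74×10^8 J m⁻² K⁻¹.
ω = 2π / 3.15×10^7 s = 1.99×10^-7 s⁻¹.
√((Cω)² + λ²) = √((94.4)² + 15.8²) = 95.7 W/(m²·K).
F₀ = A × √((Cω)²+λ²) = 1.38 × 95.7 = 132 W/m².

132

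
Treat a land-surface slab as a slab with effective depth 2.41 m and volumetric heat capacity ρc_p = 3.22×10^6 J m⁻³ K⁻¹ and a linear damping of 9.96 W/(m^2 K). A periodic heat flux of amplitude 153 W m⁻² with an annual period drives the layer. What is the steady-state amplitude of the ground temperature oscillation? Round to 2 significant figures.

15 K

Areal heat capacity C = ρc_p × D = 3.22×10^6 × 2.41 = 7.76×10^6 J/(m²·K).
Angular frequency ω = 2π / T = 2π / 3.15×10^7 s = 1.99×10^-7 s⁻¹.
√((Cω)² + λ²) = √((1.55)² + 9.96²) = 10.1 W/(m²·K).
Amplitude A = F₀ / √((Cω)²+λ²) = 153 / 10.1 = 15.2 K.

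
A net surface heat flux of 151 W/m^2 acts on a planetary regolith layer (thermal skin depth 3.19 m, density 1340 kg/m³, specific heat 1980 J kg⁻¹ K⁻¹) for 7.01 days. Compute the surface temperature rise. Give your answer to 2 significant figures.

11 K

Areal heat capacity C = ρ c_p D = 1340 × 1980 × 3.19 = 8.46×10^6 J/(m^2 K).
Net heat input Q = F Δt = 151 × (7.01 days × 86400 s/day) = 9.15×10^7 J/m².
ΔT = Q / C = 9.15×10^7 / 8.46×10^6 = 10.8 K.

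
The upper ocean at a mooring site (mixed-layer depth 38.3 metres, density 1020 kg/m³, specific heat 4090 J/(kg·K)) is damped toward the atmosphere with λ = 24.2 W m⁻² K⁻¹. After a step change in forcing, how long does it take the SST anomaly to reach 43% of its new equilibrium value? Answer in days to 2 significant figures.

Areal heat capacity C = ρ c_p D = 1020 × 4090 × 38.3 = 1.60×10^8 J/(m^2 K).
τ = C / λ = 1.60×10^8 / 24.2 = 6.60×10^6 s.
Fraction reached: 1 − e^(−t/τ) = 0.43 ⇒ t = −τ ln(1 − 0.43) = τ × 0.562.
t = 3.71×10^6 s = 43.0 days.

43 days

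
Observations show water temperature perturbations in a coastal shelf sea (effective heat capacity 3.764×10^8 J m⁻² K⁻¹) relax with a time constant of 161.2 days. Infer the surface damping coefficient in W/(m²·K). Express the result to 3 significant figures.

Areal heat capacity C = 3.764×10^8 J m⁻² K⁻¹ (given).
τ = 161.2 days = 1.39×10^7 s.
λ = C / τ = 3.76×10^8 / 1.39×10^7 = 27.0 W/(m²·K).

27.0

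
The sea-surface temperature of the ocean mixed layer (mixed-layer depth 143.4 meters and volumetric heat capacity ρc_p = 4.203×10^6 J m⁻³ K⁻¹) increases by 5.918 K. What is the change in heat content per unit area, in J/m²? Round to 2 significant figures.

3.6×10^9

Areal heat capacity C = ρc_p × D = 4.203×10^6 × 143.4 = 6.03×10^8 J/(m²·K).
ΔQ = C ΔT = 6.03×10^8 × 5.918 = 3.57×10^9 J/m².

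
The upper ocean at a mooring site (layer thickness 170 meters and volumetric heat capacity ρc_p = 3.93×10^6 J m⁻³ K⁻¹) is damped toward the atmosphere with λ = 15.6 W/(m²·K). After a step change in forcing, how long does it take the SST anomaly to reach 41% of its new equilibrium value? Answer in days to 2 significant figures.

260 days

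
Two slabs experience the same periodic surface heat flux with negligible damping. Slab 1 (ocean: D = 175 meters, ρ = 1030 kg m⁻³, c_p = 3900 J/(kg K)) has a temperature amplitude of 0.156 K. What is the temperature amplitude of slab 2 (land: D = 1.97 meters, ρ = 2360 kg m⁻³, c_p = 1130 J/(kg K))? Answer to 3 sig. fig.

20.9 K

C_ocean = 7.03×10^8 J/(m²·K); C_land = 5.25×10^6 J/(m²·K).
A ∝ 1/C ⇒ A_land = A_ocean × C_ocean/C_land = 0.156 × 134 = 20.9 K.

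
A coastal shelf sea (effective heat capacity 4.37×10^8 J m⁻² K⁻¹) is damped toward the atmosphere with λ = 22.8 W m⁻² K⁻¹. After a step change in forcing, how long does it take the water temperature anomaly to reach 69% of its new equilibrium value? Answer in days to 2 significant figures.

260 days

Areal heat capacity C = 4.37×10^8 J m⁻² K⁻¹ (given).
τ = C / λ = 4.37×10^8 / 22.8 = 1.92×10^7 s.
Fraction reached: 1 − e^(−t/τ) = 0.69 ⇒ t = −τ ln(1 − 0.69) = τ × 1.17.
t = 2.24×10^7 s = 260 days.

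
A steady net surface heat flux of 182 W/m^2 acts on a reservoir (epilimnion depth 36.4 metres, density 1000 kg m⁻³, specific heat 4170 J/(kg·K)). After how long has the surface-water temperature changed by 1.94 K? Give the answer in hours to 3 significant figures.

Areal heat capacity C = ρ c_p D = 1000 × 4170 × 36.4 = 1.52×10^8 J m⁻² K⁻¹.
Time required: Δt = C ΔT / F = 1.52×10^8 × 1.94 / 182 = 1.62×10^6 s.
In hours: 1.62×10^6 s / (3600 s/hour) = 449 hours.

449 hours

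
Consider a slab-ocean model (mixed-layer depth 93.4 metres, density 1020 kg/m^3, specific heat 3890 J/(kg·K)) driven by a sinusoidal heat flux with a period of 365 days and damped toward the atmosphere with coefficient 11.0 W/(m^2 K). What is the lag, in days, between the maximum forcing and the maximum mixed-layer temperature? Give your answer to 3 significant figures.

82.7 days

Areal heat capacity C = ρ c_p D = 1020 × 3890 × 93.4 = 3.71×10^8 J m⁻² K⁻¹.
ω = 2π / 3.15×10^7 s = 1.99×10^-7 s⁻¹.
Phase lag φ = arctan(Cω/λ) = arctan(73.8/11.0) = 1.42 rad.
Time lag = φ / ω = 1.42 / 1.99×10^-7 = 7.14×10^6 s = 82.7 days.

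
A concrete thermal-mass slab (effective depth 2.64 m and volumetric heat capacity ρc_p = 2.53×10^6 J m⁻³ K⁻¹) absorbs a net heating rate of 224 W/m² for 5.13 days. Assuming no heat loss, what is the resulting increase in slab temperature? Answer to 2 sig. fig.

15 K

Areal heat capacity C = ρc_p × D = 2.53×10^6 × 2.64 = 6.68×10^6 J/(m^2 K).
Net heat input Q = F Δt = 224 × (5.13 days × 86400 s/day) = 9.93×10^7 J/m².
ΔT = Q / C = 9.93×10^7 / 6.68×10^6 = 14.9 K.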